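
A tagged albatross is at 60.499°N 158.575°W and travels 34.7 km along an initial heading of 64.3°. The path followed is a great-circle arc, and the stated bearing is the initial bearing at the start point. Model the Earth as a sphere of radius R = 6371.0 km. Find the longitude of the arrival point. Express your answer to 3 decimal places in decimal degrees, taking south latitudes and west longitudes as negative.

δ = 34.7/6371 = 0.005447 rad (0.3121°).
Converting: φ₁ = 1.055907 rad, θ = 1.122247 rad.
Applying the spherical law of cosines for sides, sin φ₂ = sin φ₁ cos δ + cos φ₁ sin δ cos θ = 0.871497, so φ₂ = 60.633°.
For the longitude increment, Δλ = atan2( sin θ sin δ cos φ₁, cos δ − sin φ₁ sin φ₂ ) = atan2(0.002417, 0.241480) = 0.573°.
Hence λ₂ = -158.575° + 0.573° = -158.002°.

longitude -158.002°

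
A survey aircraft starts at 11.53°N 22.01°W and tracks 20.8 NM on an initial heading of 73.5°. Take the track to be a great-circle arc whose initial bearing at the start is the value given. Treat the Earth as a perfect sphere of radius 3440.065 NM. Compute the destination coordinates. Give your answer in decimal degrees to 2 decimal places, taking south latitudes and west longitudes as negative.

Central angle δ = d/R = 0.006046 rad.
Converting: φ₁ = 0.201236 rad, θ = 1.282817 rad.
Destination latitude: φ₂ = arcsin( sin φ₁ cos δ + cos φ₁ sin δ cos θ ) = arcsin(0.201560) = 11.63°.
For the longitude increment, Δλ = atan2( sin θ sin δ cos φ₁, cos δ − sin φ₁ sin φ₂ ) = atan2(0.005680, 0.959694) = 0.34°.
λ₂ = -22.01° + 0.34° = -21.67°.

latitude 11.63°, longitude -21.67°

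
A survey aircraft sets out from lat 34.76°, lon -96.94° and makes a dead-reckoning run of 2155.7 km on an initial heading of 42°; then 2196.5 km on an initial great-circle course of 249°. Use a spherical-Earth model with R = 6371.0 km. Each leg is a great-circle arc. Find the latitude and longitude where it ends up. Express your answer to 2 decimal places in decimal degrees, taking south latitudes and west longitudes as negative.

latitude 37.99°, longitude -101.24°

Apply the spherical direct solution leg by leg, carrying full precision between legs.
Leg 1: from (34.76°, -96.94°), δ = 2155.7/6371 = 0.338361 rad, θ = 42° → φ = 47.77°, λ = -77.64°.
Leg 2: from (47.77°, -77.64°), δ = 2196.5/6371 = 0.344765 rad, θ = 249° → φ = 37.99°, λ = -101.24°.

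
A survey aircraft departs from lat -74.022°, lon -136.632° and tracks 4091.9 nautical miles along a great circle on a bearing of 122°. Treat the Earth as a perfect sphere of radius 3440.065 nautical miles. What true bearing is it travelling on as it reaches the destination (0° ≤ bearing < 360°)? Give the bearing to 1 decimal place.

Central angle δ = d/R = 1.189483 rad.
With φ₁ = -74.022° = -1.291928 rad and θ = 122° = 2.129302 rad:
sin φ₂ = sin φ₁ cos δ + cos φ₁ sin δ cos θ = (-0.961367)(0.372139) + (0.275268)(0.928177)(-0.529919) = -0.493156
φ₂ = asin(-0.493156) = -0.515714 rad = -29.548°.
Δλ = atan2( sin θ sin δ cos φ₁ , cos δ − sin φ₁ sin φ₂ ) = atan2(0.216674, -0.101965) = 2.010640 rad = 115.201°.
λ₂ = -136.632° + 115.201° = -21.431°.
The forward bearing on arrival equals the back-azimuth from the destination plus 180°.
Back-azimuth from P₂ (-29.5°, -21.4°) to P₁ (-74.0°, -136.6°), with Δλ' = λ₁ − λ₂ = -115.2°: atan2( sin Δλ' cos φ₁ , cos φ₂ sin φ₁ − sin φ₂ cos φ₁ cos Δλ' ) = 195.6°.
Final bearing = (195.6° + 180°) mod 360° = 15.6°.

final bearing 15.6°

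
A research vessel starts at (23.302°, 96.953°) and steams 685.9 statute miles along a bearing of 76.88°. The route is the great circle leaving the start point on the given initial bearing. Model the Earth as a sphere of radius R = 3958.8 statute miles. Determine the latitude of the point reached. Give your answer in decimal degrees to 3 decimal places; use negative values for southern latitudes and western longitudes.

latitude 25.188°

Central angle δ = d/R = 0.173260 rad.
With φ₁ = 23.302° = 0.406697 rad and θ = 76.88° = 1.341809 rad:
sin φ₂ = sin φ₁ cos δ + cos φ₁ sin δ cos θ = (0.395578)(0.985028) + (0.918433)(0.172394)(0.226991) = 0.425595
φ₂ = asin(0.425595) = 0.439619 rad = 25.188°.
Δλ = atan2( sin θ sin δ cos φ₁ , cos δ − sin φ₁ sin φ₂ ) = atan2(0.154199, 0.816672) = 0.186617 rad = 10.692°.
λ₂ = λ₁ + Δλ = 107.645°.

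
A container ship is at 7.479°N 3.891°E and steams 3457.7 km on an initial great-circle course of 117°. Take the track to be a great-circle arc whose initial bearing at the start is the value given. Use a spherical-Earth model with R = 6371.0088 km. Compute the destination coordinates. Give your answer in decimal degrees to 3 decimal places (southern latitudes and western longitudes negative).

latitude -6.951°, longitude 31.510°

Angular distance δ = d/R = 3457.7 / 6371.0088 = 0.542724 rad.
With φ₁ = 7.479° = 0.130533 rad and θ = 117° = 2.042035 rad:
Applying the spherical law of cosines for sides, sin φ₂ = sin φ₁ cos δ + cos φ₁ sin δ cos θ = -0.121019, so φ₂ = -6.951°.
Δλ = atan2( sin θ sin δ cos φ₁ , cos δ − sin φ₁ sin φ₂ ) = atan2(0.456264, 0.872057) = 0.482038 rad = 27.619°.
λ₂ = λ₁ + Δλ = 31.510°.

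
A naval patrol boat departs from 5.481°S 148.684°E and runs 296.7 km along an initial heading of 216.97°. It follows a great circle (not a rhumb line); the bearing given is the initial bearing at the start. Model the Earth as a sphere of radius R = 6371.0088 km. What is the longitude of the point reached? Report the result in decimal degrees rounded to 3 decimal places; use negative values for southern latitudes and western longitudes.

Central angle δ = d/R = 0.046570 rad.
With φ₁ = -5.481° = -0.095661 rad and θ = 216.97° = 3.786841 rad:
Destination latitude: φ₂ = arcsin( sin φ₁ cos δ + cos φ₁ sin δ cos θ ) = arcsin(-0.132436) = -7.610°.
Δλ = atan2( sin θ sin δ cos φ₁ , cos δ − sin φ₁ sin φ₂ ) = atan2(-0.027869, 0.986266) = -0.028250 rad = -1.619°.
λ₂ = λ₁ + Δλ = 147.065°.

longitude 147.065°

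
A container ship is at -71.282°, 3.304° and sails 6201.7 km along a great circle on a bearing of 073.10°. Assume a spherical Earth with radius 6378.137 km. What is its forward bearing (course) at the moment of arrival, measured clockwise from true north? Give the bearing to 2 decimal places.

δ = 6201.7/6378.137 = 0.972337 rad (55.7108°).
With φ₁ = -71.282° = -1.244106 rad and θ = 73.1° = 1.275836 rad:
sin φ₂ = sin φ₁ cos δ + cos φ₁ sin δ cos θ = (-0.947110)(0.563370) + (0.320911)(0.826205)(0.290702) = -0.456497
φ₂ = asin(-0.456497) = -0.474054 rad = -27.161°.
For the longitude increment, Δλ = atan2( sin θ sin δ cos φ₁, cos δ − sin φ₁ sin φ₂ ) = atan2(0.253687, 0.131017) = 62.686°.
λ₂ = 3.304° + 62.686° = 65.990°.
The forward bearing on arrival equals the back-azimuth from the destination plus 180°.
Back-azimuth from P₂ (-27.16°, 65.99°) to P₁ (-71.28°, 3.30°), with Δλ' = λ₁ − λ₂ = -62.69°: atan2( sin Δλ' cos φ₁ , cos φ₂ sin φ₁ − sin φ₂ cos φ₁ cos Δλ' ) = 200.19°.
Final bearing = (200.19° + 180°) mod 360° = 20.19°.

final bearing 20.19°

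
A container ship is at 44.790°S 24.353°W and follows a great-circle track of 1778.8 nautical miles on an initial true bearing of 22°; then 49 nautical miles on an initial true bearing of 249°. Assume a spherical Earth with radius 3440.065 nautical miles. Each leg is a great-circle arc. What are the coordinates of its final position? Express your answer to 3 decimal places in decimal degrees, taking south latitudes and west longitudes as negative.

latitude -16.976°, longitude -14.003°

Apply the spherical direct solution leg by leg, carrying full precision between legs.
Leg 1: from (-44.790°, -24.353°), δ = 1778.8/3440.065 = 0.517083 rad, θ = 22° → φ = -16.685°, λ = -13.206°.
Leg 2: from (-16.685°, -13.206°), δ = 49/3440.065 = 0.014244 rad, θ = 249° → φ = -16.976°, λ = -14.003°.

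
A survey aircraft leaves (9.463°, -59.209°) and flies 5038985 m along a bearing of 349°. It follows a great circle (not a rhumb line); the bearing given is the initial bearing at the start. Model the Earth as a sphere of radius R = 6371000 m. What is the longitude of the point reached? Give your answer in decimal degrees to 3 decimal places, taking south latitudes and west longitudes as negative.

longitude -72.399°

The arc subtends δ = 5038985/6371000 = 0.790925 rad at the centre.
With φ₁ = 9.463° = 0.165161 rad and θ = 349° = 6.091199 rad:
Applying the spherical law of cosines for sides, sin φ₂ = sin φ₁ cos δ + cos φ₁ sin δ cos θ = 0.804055, so φ₂ = 53.519°.
Δλ = atan2( sin θ sin δ cos φ₁ , cos δ − sin φ₁ sin φ₂ ) = atan2(-0.133820, 0.570993) = -0.230209 rad = -13.190°.
Hence λ₂ = -59.209° + -13.190° = -72.399°.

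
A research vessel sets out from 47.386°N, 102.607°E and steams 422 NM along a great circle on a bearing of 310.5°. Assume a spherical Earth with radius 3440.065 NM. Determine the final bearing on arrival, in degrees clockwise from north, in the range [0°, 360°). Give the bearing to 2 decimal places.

Angular distance δ = d/R = 422 / 3440.065 = 0.122672 rad.
Converting: φ₁ = 0.827042 rad, θ = 5.419247 rad.
Destination latitude: φ₂ = arcsin( sin φ₁ cos δ + cos φ₁ sin δ cos θ ) = arcsin(0.784207) = 51.647°.
Then Δλ = atan2(-0.062998, 0.415363) = -0.150522 rad, from sin θ sin δ cos φ₁ over cos δ − sin φ₁ sin φ₂.
λ₂ = λ₁ + Δλ = 93.983°.
The forward bearing on arrival equals the back-azimuth from the destination plus 180°.
Back-azimuth from P₂ (51.65°, 93.98°) to P₁ (47.39°, 102.61°), with Δλ' = λ₁ − λ₂ = 8.62°: atan2( sin Δλ' cos φ₁ , cos φ₂ sin φ₁ − sin φ₂ cos φ₁ cos Δλ' ) = 123.93°.
Final bearing = (123.93° + 180°) mod 360° = 303.93°.

final bearing 303.93°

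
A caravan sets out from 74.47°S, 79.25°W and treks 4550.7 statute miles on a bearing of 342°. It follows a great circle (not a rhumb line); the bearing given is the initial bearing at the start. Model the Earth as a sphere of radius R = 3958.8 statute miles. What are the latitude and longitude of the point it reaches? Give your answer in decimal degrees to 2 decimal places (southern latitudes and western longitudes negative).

δ = 4550.7/3958.8 = 1.149515 rad (65.8624°).
Start latitude φ₁ = -1.299747 rad; initial bearing θ = 5.969026 rad.
Destination latitude: φ₂ = arcsin( sin φ₁ cos δ + cos φ₁ sin δ cos θ ) = arcsin(-0.161626) = -9.30°.
For the longitude increment, Δλ = atan2( sin θ sin δ cos φ₁, cos δ − sin φ₁ sin φ₂ ) = atan2(-0.075503, 0.253205) = -16.60°.
Hence λ₂ = -79.25° + -16.60° = -95.85°.

latitude -9.30°, longitude -95.85°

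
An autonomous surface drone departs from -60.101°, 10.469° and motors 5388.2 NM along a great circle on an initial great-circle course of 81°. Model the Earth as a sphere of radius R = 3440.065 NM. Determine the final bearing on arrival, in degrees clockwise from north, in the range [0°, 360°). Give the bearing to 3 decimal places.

δ = 5388.2/3440.065 = 1.566308 rad (89.7428°).
With φ₁ = -60.101° = -1.048960 rad and θ = 81° = 1.413717 rad:
Destination latitude: φ₂ = arcsin( sin φ₁ cos δ + cos φ₁ sin δ cos θ ) = arcsin(0.074086) = 4.249°.
Δλ = atan2( sin θ sin δ cos φ₁ , cos δ − sin φ₁ sin φ₂ ) = atan2(0.492331, 0.068714) = 1.432122 rad = 82.055°.
Hence λ₂ = 10.469° + 82.055° = 92.524°.
The forward bearing on arrival equals the back-azimuth from the destination plus 180°.
Back-azimuth from P₂ (4.249°, 92.524°) to P₁ (-60.101°, 10.469°), with Δλ' = λ₁ − λ₂ = -82.055°: atan2( sin Δλ' cos φ₁ , cos φ₂ sin φ₁ − sin φ₂ cos φ₁ cos Δλ' ) = 209.584°.
Final bearing = (209.584° + 180°) mod 360° = 29.584°.

final bearing 29.584°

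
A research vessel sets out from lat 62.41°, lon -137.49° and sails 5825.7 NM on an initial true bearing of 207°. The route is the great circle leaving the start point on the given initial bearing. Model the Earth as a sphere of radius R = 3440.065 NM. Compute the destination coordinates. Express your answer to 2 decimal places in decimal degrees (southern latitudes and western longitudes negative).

latitude -31.20°, longitude -169.28°

The arc subtends δ = 5825.7/3440.065 = 1.693485 rad at the centre.
Converting: φ₁ = 1.089260 rad, θ = 3.612832 rad.
sin φ₂ = sin φ₁ cos δ + cos φ₁ sin δ cos θ = (0.886284)(-0.122382) + (0.463141)(0.992483)(-0.891007) = -0.518025
φ₂ = asin(-0.518025) = -0.544540 rad = -31.20°.
Then Δλ = atan2(-0.208681, 0.336736) = -0.554792 rad, from sin θ sin δ cos φ₁ over cos δ − sin φ₁ sin φ₂.
λ₂ = λ₁ + Δλ = -169.28°.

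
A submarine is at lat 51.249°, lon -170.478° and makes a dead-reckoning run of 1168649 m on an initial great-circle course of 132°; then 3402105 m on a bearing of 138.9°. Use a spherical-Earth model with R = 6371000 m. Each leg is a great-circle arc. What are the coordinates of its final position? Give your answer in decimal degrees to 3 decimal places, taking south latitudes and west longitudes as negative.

latitude 18.470°, longitude -139.022°

Apply the spherical direct solution leg by leg, carrying full precision between legs.
Leg 1: from (51.249°, -170.478°), δ = 1168649/6371000 = 0.183433 rad, θ = 132° → φ = 43.661°, λ = -159.678°.
Leg 2: from (43.661°, -159.678°), δ = 3402105/6371000 = 0.533999 rad, θ = 138.9° → φ = 18.470°, λ = -139.022°.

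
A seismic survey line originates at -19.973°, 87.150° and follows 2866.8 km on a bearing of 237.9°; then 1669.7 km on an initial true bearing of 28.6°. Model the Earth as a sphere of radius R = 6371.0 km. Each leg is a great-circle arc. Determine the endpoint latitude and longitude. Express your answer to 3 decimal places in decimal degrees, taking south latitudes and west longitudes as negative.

Apply the spherical direct solution leg by leg, carrying full precision between legs.
Leg 1: from (-19.973°, 87.150°), δ = 2866.8/6371 = 0.449976 rad, θ = 237.9° → φ = -31.655°, λ = 61.502°.
Leg 2: from (-31.655°, 61.502°), δ = 1669.7/6371 = 0.262078 rad, θ = 28.6° → φ = -18.255°, λ = 69.006°.

latitude -18.255°, longitude 69.006°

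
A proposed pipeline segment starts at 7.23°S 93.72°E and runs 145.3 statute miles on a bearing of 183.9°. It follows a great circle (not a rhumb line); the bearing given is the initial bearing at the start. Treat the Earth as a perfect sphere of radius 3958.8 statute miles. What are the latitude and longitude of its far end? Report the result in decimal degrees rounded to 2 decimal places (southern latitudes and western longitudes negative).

Angular distance δ = d/R = 145.3 / 3958.8 = 0.036703 rad.
Start latitude φ₁ = -0.126187 rad; initial bearing θ = 3.209660 rad.
sin φ₂ = sin φ₁ cos δ + cos φ₁ sin δ cos θ = (-0.125853)(0.999327) + (0.992049)(0.036695)(-0.997684) = -0.162087
φ₂ = asin(-0.162087) = -0.162805 rad = -9.33°.
Δλ = atan2( sin θ sin δ cos φ₁ , cos δ − sin φ₁ sin φ₂ ) = atan2(-0.002476, 0.978927) = -0.002529 rad = -0.14°.
λ₂ = λ₁ + Δλ = 93.58°.

latitude -9.33°, longitude 93.58°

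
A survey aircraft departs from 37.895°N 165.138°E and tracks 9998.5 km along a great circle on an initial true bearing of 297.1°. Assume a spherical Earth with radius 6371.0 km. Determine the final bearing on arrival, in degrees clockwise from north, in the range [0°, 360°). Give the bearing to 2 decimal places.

The arc subtends δ = 9998.5/6371 = 1.569377 rad at the centre.
With φ₁ = 37.895° = 0.661393 rad and θ = 297.1° = 5.185373 rad:
sin φ₂ = sin φ₁ cos δ + cos φ₁ sin δ cos θ = (0.614216)(0.001419) + (0.789138)(0.999999)(0.455545) = 0.360359
φ₂ = asin(0.360359) = 0.368653 rad = 21.122°.
Δλ = atan2( sin θ sin δ cos φ₁ , cos δ − sin φ₁ sin φ₂ ) = atan2(-0.702500, -0.219919) = -1.874184 rad = -107.383°.
λ₂ = 165.138° + -107.383° = 57.755°.
The forward bearing on arrival equals the back-azimuth from the destination plus 180°.
Back-azimuth from P₂ (21.12°, 57.76°) to P₁ (37.90°, 165.14°), with Δλ' = λ₁ − λ₂ = 107.38°: atan2( sin Δλ' cos φ₁ , cos φ₂ sin φ₁ − sin φ₂ cos φ₁ cos Δλ' ) = 48.86°.
Final bearing = (48.86° + 180°) mod 360° = 228.86°.

final bearing 228.86°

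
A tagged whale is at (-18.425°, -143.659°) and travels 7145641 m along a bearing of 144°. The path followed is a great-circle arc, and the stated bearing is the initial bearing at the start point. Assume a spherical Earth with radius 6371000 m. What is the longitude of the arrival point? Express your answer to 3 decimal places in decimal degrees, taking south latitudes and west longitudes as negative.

longitude -72.596°

δ = 7145641/6371000 = 1.121589 rad (64.2623°).
Converting: φ₁ = -0.321577 rad, θ = 2.513274 rad.
sin φ₂ = sin φ₁ cos δ + cos φ₁ sin δ cos θ = (-0.316063)(0.434252) + (0.948738)(0.900791)(-0.809017) = -0.828649
φ₂ = asin(-0.828649) = -0.976690 rad = -55.960°.
Then Δλ = atan2(0.502330, 0.172347) = 1.240287 rad, from sin θ sin δ cos φ₁ over cos δ − sin φ₁ sin φ₂.
λ₂ = -143.659° + 71.063° = -72.596°.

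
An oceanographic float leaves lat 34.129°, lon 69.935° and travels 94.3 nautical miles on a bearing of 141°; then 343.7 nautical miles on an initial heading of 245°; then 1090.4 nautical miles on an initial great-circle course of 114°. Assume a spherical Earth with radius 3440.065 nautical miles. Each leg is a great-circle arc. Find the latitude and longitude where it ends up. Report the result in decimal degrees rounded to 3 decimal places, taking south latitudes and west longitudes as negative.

latitude 21.749°, longitude 82.952°

Apply the spherical direct solution leg by leg, carrying full precision between legs.
Leg 1: from (34.129°, 69.935°), δ = 94.3/3440.065 = 0.027412 rad, θ = 141° → φ = 32.903°, λ = 71.112°.
Leg 2: from (32.903°, 71.112°), δ = 343.7/3440.065 = 0.099911 rad, θ = 245° → φ = 30.339°, λ = 65.100°.
Leg 3: from (30.339°, 65.100°), δ = 1090.4/3440.065 = 0.316971 rad, θ = 114° → φ = 21.749°, λ = 82.952°.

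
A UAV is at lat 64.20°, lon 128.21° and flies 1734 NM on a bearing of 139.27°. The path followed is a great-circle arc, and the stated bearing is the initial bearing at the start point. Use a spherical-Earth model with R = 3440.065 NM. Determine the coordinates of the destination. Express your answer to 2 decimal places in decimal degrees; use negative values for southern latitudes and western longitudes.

latitude 38.98°, longitude 152.13°

Central angle δ = d/R = 0.504060 rad.
Start latitude φ₁ = 1.120501 rad; initial bearing θ = 2.430720 rad.
Destination latitude: φ₂ = arcsin( sin φ₁ cos δ + cos φ₁ sin δ cos θ ) = arcsin(0.629049) = 38.98°.
Δλ = atan2( sin θ sin δ cos φ₁ , cos δ − sin φ₁ sin φ₂ ) = atan2(0.137161, 0.309284) = 0.417418 rad = 23.92°.
λ₂ = λ₁ + Δλ = 152.13°.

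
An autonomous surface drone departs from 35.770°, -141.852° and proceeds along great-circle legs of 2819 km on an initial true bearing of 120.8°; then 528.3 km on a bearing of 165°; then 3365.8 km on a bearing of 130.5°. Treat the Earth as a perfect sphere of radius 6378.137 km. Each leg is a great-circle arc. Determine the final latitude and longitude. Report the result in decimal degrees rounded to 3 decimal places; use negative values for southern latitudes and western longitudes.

latitude -4.428°, longitude -94.893°

Apply the spherical direct solution leg by leg, carrying full precision between legs.
Leg 1: from (35.770°, -141.852°), δ = 2819/6378.137 = 0.441979 rad, θ = 120.8° → φ = 20.528°, λ = -118.754°.
Leg 2: from (20.528°, -118.754°), δ = 528.3/6378.137 = 0.082830 rad, θ = 165° → φ = 15.939°, λ = -117.477°.
Leg 3: from (15.939°, -117.477°), δ = 3365.8/6378.137 = 0.527709 rad, θ = 130.5° → φ = -4.428°, λ = -94.893°.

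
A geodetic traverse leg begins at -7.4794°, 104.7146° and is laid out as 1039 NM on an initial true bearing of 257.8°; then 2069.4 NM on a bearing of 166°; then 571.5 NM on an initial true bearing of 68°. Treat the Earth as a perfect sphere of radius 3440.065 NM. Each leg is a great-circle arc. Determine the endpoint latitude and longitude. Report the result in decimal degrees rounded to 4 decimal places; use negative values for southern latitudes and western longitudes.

latitude -39.7271°, longitude 109.9522°

Apply the spherical direct solution leg by leg, carrying full precision between legs.
Leg 1: from (-7.4794°, 104.7146°), δ = 1039/3440.065 = 0.302029 rad, θ = 257.8° → φ = -10.7546°, λ = 87.5008°.
Leg 2: from (-10.7546°, 87.5008°), δ = 2069.4/3440.065 = 0.601558 rad, θ = 166° → φ = -43.8934°, λ = 98.4528°.
Leg 3: from (-43.8934°, 98.4528°), δ = 571.5/3440.065 = 0.166131 rad, θ = 68° → φ = -39.7271°, λ = 109.9522°.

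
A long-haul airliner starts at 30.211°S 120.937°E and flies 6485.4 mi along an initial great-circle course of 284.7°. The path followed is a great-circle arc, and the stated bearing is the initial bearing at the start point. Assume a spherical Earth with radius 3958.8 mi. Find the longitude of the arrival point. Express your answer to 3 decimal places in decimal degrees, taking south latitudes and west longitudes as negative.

Central angle δ = d/R = 1.638224 rad.
With φ₁ = -30.211° = -0.527281 rad and θ = 284.7° = 4.968952 rad:
sin φ₂ = sin φ₁ cos δ + cos φ₁ sin δ cos θ = (-0.503186)(-0.067376) + (0.864178)(0.997728)(0.253758) = 0.252697
φ₂ = asin(0.252697) = 0.255466 rad = 14.637°.
Then Δλ = atan2(-0.833992, 0.059777) = -1.499243 rad, from sin θ sin δ cos φ₁ over cos δ − sin φ₁ sin φ₂.
λ₂ = 120.937° + -85.900° = 35.037°.

longitude 35.037°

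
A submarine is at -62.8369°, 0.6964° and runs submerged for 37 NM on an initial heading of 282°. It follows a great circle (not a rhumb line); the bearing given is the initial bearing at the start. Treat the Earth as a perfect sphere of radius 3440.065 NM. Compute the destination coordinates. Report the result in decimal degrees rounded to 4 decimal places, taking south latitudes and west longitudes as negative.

δ = 37/3440.065 = 0.010756 rad (0.6163°).
Converting: φ₁ = -1.096711 rad, θ = 4.921828 rad.
Applying the spherical law of cosines for sides, sin φ₂ = sin φ₁ cos δ + cos φ₁ sin δ cos θ = -0.888638, so φ₂ = -62.7026°.
Δλ = atan2( sin θ sin δ cos φ₁ , cos δ − sin φ₁ sin φ₂ ) = atan2(-0.004803, 0.209311) = -0.022942 rad = -1.3145°.
λ₂ = λ₁ + Δλ = -0.6181°.

latitude -62.7026°, longitude -0.6181°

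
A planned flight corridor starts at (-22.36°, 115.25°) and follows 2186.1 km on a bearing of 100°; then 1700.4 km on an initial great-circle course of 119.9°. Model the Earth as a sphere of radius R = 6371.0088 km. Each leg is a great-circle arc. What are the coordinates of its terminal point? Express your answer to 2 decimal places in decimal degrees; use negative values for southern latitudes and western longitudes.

Apply the spherical direct solution leg by leg, carrying full precision between legs.
Leg 1: from (-22.36°, 115.25°), δ = 2186.1/6371.0088 = 0.343132 rad, θ = 100° → φ = -24.35°, λ = 136.58°.
Leg 2: from (-24.35°, 136.58°), δ = 1700.4/6371.0088 = 0.266897 rad, θ = 119.9° → φ = -31.16°, λ = 152.07°.

latitude -31.16°, longitude 152.07°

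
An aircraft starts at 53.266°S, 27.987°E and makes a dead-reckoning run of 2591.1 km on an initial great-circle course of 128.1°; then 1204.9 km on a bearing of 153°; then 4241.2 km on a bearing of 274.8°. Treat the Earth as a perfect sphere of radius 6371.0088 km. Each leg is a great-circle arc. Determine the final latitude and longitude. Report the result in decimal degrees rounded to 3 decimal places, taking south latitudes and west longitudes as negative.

Apply the spherical direct solution leg by leg, carrying full precision between legs.
Leg 1: from (-53.266°, 27.987°), δ = 2591.1/6371.0088 = 0.406702 rad, θ = 128.1° → φ = -61.889°, λ = 69.339°.
Leg 2: from (-61.889°, 69.339°), δ = 1204.9/6371.0088 = 0.189122 rad, θ = 153° → φ = -70.950°, λ = 84.498°.
Leg 3: from (-70.950°, 84.498°), δ = 4241.2/6371.0088 = 0.665703 rad, θ = 274.8° → φ = -46.598°, λ = 20.900°.

latitude -46.598°, longitude 20.900°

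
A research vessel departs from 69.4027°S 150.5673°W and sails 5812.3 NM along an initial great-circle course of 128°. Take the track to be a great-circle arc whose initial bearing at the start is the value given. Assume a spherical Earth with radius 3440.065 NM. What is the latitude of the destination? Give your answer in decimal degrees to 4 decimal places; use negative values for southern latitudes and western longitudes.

latitude -5.9766°

δ = 5812.3/3440.065 = 1.689590 rad (96.8064°).
Start latitude φ₁ = -1.211306 rad; initial bearing θ = 2.234021 rad.
Destination latitude: φ₂ = arcsin( sin φ₁ cos δ + cos φ₁ sin δ cos θ ) = arcsin(-0.104123) = -5.9766°.
Then Δλ = atan2(0.275266, -0.215982) = 2.236093 rad, from sin θ sin δ cos φ₁ over cos δ − sin φ₁ sin φ₂.
λ₂ = λ₁ + Δλ = -22.4486°.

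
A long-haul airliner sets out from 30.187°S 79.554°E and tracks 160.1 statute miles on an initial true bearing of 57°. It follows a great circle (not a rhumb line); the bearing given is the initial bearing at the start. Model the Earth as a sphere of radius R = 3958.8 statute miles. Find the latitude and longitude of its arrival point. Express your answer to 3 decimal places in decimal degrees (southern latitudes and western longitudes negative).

The arc subtends δ = 160.1/3958.8 = 0.040442 rad at the centre.
Start latitude φ₁ = -0.526863 rad; initial bearing θ = 0.994838 rad.
Applying the spherical law of cosines for sides, sin φ₂ = sin φ₁ cos δ + cos φ₁ sin δ cos θ = -0.483379, so φ₂ = -28.906°.
For the longitude increment, Δλ = atan2( sin θ sin δ cos φ₁, cos δ − sin φ₁ sin φ₂ ) = atan2(0.029310, 0.756128) = 2.220°.
λ₂ = 79.554° + 2.220° = 81.774°.

latitude -28.906°, longitude 81.774°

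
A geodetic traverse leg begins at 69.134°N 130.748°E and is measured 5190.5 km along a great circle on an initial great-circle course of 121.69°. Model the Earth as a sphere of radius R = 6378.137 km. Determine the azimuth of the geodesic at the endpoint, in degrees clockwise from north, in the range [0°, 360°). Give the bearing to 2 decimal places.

final bearing 159.43°

δ = 5190.5/6378.137 = 0.813796 rad (46.6271°).
With φ₁ = 69.134° = 1.206616 rad and θ = 121.69° = 2.123891 rad:
Destination latitude: φ₂ = arcsin( sin φ₁ cos δ + cos φ₁ sin δ cos θ ) = arcsin(0.505694) = 30.377°.
Then Δλ = atan2(0.220307, 0.214216) = 0.799414 rad, from sin θ sin δ cos φ₁ over cos δ − sin φ₁ sin φ₂.
λ₂ = 130.748° + 45.803° = 176.551°.
The forward bearing on arrival equals the back-azimuth from the destination plus 180°.
Back-azimuth from P₂ (30.38°, 176.55°) to P₁ (69.13°, 130.75°), with Δλ' = λ₁ − λ₂ = -45.80°: atan2( sin Δλ' cos φ₁ , cos φ₂ sin φ₁ − sin φ₂ cos φ₁ cos Δλ' ) = 339.43°.
Final bearing = (339.43° + 180°) mod 360° = 159.43°.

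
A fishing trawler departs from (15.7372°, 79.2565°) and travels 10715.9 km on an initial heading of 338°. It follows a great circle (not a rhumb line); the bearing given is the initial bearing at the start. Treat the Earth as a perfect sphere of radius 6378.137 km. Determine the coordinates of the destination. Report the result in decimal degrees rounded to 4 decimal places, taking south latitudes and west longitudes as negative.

Central angle δ = d/R = 1.680099 rad.
Converting: φ₁ = 0.274666 rad, θ = 5.899213 rad.
Applying the spherical law of cosines for sides, sin φ₂ = sin φ₁ cos δ + cos φ₁ sin δ cos θ = 0.857517, so φ₂ = 59.0389°.
Δλ = atan2( sin θ sin δ cos φ₁ , cos δ − sin φ₁ sin φ₂ ) = atan2(-0.358413, -0.341665) = -2.332276 rad = -133.6296°.
λ₂ = λ₁ + Δλ = -54.3731°.

latitude 59.0389°, longitude -54.3731°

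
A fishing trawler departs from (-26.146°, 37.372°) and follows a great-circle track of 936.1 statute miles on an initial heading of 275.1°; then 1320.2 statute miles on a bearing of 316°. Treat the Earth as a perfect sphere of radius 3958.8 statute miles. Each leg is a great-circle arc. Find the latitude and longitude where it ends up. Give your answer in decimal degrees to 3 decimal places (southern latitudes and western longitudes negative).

latitude -9.924°, longitude 9.205°

Apply the spherical direct solution leg by leg, carrying full precision between legs.
Leg 1: from (-26.146°, 37.372°), δ = 936.1/3958.8 = 0.236461 rad, θ = 275.1° → φ = -24.186°, λ = 22.552°.
Leg 2: from (-24.186°, 22.552°), δ = 1320.2/3958.8 = 0.333485 rad, θ = 316° → φ = -9.924°, λ = 9.205°.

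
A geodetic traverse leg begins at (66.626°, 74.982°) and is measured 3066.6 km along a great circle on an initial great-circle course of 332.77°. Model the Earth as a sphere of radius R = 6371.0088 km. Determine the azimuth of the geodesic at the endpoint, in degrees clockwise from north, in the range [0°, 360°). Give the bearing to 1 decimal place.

δ = 3066.6/6371.0088 = 0.481337 rad (27.5786°).
Start latitude φ₁ = 1.162843 rad; initial bearing θ = 5.807932 rad.
Applying the spherical law of cosines for sides, sin φ₂ = sin φ₁ cos δ + cos φ₁ sin δ cos θ = 0.976953, so φ₂ = 77.675°.
For the longitude increment, Δλ = atan2( sin θ sin δ cos φ₁, cos δ − sin φ₁ sin φ₂ ) = atan2(-0.084042, -0.010403) = -97.056°.
Hence λ₂ = 74.982° + -97.056° = -22.074°.
The forward bearing on arrival equals the back-azimuth from the destination plus 180°.
Back-azimuth from P₂ (77.7°, -22.1°) to P₁ (66.6°, 75.0°), with Δλ' = λ₁ − λ₂ = 97.1°: atan2( sin Δλ' cos φ₁ , cos φ₂ sin φ₁ − sin φ₂ cos φ₁ cos Δλ' ) = 58.3°.
Final bearing = (58.3° + 180°) mod 360° = 238.3°.

final bearing 238.3°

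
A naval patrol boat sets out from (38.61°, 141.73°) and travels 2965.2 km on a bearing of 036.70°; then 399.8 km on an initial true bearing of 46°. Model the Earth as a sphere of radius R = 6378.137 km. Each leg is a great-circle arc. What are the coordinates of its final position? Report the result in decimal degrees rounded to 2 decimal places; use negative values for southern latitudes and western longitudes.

latitude 59.40°, longitude 176.28°

Apply the spherical direct solution leg by leg, carrying full precision between legs.
Leg 1: from (38.61°, 141.73°), δ = 2965.2/6378.137 = 0.464901 rad, θ = 36.7° → φ = 57.00°, λ = 171.20°.
Leg 2: from (57.00°, 171.20°), δ = 399.8/6378.137 = 0.062683 rad, θ = 46° → φ = 59.40°, λ = 176.28°.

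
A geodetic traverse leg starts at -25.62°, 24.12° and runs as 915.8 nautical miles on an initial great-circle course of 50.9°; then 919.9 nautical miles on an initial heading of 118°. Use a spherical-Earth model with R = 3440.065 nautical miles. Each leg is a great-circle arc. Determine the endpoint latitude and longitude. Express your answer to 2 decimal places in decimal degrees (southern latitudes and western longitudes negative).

latitude -22.18°, longitude 50.95°

Apply the spherical direct solution leg by leg, carrying full precision between legs.
Leg 1: from (-25.62°, 24.12°), δ = 915.8/3440.065 = 0.266216 rad, θ = 50.9° → φ = -15.52°, λ = 36.35°.
Leg 2: from (-15.52°, 36.35°), δ = 919.9/3440.065 = 0.267408 rad, θ = 118° → φ = -22.18°, λ = 50.95°.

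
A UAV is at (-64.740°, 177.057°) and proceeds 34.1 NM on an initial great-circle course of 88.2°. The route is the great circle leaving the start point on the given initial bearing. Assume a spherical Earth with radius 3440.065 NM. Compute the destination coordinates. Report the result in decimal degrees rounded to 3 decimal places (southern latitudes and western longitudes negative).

δ = 34.1/3440.065 = 0.009913 rad (0.5680°).
Converting: φ₁ = -1.129926 rad, θ = 1.539380 rad.
sin φ₂ = sin φ₁ cos δ + cos φ₁ sin δ cos θ = (-0.904381)(0.999951) + (0.426727)(0.009912)(0.031411) = -0.904203
φ₂ = asin(-0.904203) = -1.129511 rad = -64.716°.
For the longitude increment, Δλ = atan2( sin θ sin δ cos φ₁, cos δ − sin φ₁ sin φ₂ ) = atan2(0.004228, 0.182207) = 1.329°.
λ₂ = 177.057° + 1.329° = 178.386°.

latitude -64.716°, longitude 178.386°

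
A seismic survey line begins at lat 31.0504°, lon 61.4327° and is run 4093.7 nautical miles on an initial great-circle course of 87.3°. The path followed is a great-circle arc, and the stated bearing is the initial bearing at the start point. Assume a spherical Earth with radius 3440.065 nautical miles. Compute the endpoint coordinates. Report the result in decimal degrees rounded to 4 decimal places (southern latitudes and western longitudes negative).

latitude 13.2477°, longitude 133.7388°

δ = 4093.7/3440.065 = 1.190007 rad (68.1824°).
Start latitude φ₁ = 0.541932 rad; initial bearing θ = 1.523672 rad.
sin φ₂ = sin φ₁ cos δ + cos φ₁ sin δ cos θ = (0.515792)(0.371654) + (0.856714)(0.928371)(0.047106) = 0.229162
φ₂ = asin(0.229162) = 0.231217 rad = 13.2477°.
Δλ = atan2( sin θ sin δ cos φ₁ , cos δ − sin φ₁ sin φ₂ ) = atan2(0.794466, 0.253454) = 1.261979 rad = 72.3061°.
λ₂ = λ₁ + Δλ = 133.7388°.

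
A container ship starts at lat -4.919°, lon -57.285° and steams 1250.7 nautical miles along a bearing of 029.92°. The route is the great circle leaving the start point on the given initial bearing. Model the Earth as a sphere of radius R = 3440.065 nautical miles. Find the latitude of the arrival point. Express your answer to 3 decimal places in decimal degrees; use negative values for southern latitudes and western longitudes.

Angular distance δ = d/R = 1250.7 / 3440.065 = 0.363569 rad.
With φ₁ = -4.919° = -0.085853 rad and θ = 29.92° = 0.522203 rad:
Destination latitude: φ₂ = arcsin( sin φ₁ cos δ + cos φ₁ sin δ cos θ ) = arcsin(0.226939) = 13.117°.
Δλ = atan2( sin θ sin δ cos φ₁ , cos δ − sin φ₁ sin φ₂ ) = atan2(0.176722, 0.954093) = 0.183150 rad = 10.494°.
λ₂ = -57.285° + 10.494° = -46.791°.

latitude 13.117°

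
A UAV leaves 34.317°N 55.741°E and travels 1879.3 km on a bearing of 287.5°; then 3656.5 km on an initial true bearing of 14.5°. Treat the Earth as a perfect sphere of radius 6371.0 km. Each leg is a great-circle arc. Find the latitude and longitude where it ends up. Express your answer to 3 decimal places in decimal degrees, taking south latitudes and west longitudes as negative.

latitude 68.355°, longitude 56.852°

Apply the spherical direct solution leg by leg, carrying full precision between legs.
Leg 1: from (34.317°, 55.741°), δ = 1879.3/6371 = 0.294977 rad, θ = 287.5° → φ = 37.707°, λ = 35.226°.
Leg 2: from (37.707°, 35.226°), δ = 3656.5/6371 = 0.573929 rad, θ = 14.5° → φ = 68.355°, λ = 56.852°.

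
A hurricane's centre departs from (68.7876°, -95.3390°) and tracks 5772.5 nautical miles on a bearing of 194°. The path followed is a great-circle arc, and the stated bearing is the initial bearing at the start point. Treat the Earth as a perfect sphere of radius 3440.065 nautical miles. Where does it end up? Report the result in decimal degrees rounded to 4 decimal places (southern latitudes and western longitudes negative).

The arc subtends δ = 5772.5/3440.065 = 1.678021 rad at the centre.
Start latitude φ₁ = 1.200570 rad; initial bearing θ = 3.385939 rad.
sin φ₂ = sin φ₁ cos δ + cos φ₁ sin δ cos θ = (0.932246)(-0.107019) + (0.361826)(0.994257)(-0.970296) = -0.448830
φ₂ = asin(-0.448830) = -0.465456 rad = -26.6687°.
For the longitude increment, Δλ = atan2( sin θ sin δ cos φ₁, cos δ − sin φ₁ sin φ₂ ) = atan2(-0.087031, 0.311401) = -15.6147°.
λ₂ = -95.3390° + -15.6147° = -110.9537°.

latitude -26.6687°, longitude -110.9537°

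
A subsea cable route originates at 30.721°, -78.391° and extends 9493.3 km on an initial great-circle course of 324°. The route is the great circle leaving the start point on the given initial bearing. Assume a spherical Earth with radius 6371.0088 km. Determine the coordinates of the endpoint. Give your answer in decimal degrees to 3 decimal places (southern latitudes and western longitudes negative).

latitude 47.257°, longitude 161.289°

The arc subtends δ = 9493.3/6371.0088 = 1.490078 rad at the centre.
Converting: φ₁ = 0.536183 rad, θ = 5.654867 rad.
Destination latitude: φ₂ = arcsin( sin φ₁ cos δ + cos φ₁ sin δ cos θ ) = arcsin(0.734410) = 47.257°.
Then Δλ = atan2(-0.503653, -0.294549) = -2.099982 rad, from sin θ sin δ cos φ₁ over cos δ − sin φ₁ sin φ₂.
λ₂ = -78.391° + -120.320° = -198.711°, normalized to (−180°, 180°] → 161.289°.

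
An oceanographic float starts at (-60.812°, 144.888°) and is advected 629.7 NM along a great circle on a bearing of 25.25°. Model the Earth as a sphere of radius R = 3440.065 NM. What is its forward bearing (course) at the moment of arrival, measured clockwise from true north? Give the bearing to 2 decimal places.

final bearing 19.34°

Angular distance δ = d/R = 629.7 / 3440.065 = 0.183049 rad.
Converting: φ₁ = -1.061370 rad, θ = 0.440696 rad.
Applying the spherical law of cosines for sides, sin φ₂ = sin φ₁ cos δ + cos φ₁ sin δ cos θ = -0.778149, so φ₂ = -51.091°.
Then Δλ = atan2(0.037867, 0.303950) = 0.123944 rad, from sin θ sin δ cos φ₁ over cos δ − sin φ₁ sin φ₂.
Hence λ₂ = 144.888° + 7.101° = 151.989°.
The forward bearing on arrival equals the back-azimuth from the destination plus 180°.
Back-azimuth from P₂ (-51.09°, 151.99°) to P₁ (-60.81°, 144.89°), with Δλ' = λ₁ − λ₂ = -7.10°: atan2( sin Δλ' cos φ₁ , cos φ₂ sin φ₁ − sin φ₂ cos φ₁ cos Δλ' ) = 199.34°.
Final bearing = (199.34° + 180°) mod 360° = 19.34°.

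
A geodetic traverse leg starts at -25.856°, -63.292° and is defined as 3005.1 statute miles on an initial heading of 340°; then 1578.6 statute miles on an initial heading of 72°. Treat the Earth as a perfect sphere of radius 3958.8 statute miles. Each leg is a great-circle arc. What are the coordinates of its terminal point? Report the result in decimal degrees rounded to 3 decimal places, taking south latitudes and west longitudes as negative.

latitude 21.129°, longitude -54.104°

Apply the spherical direct solution leg by leg, carrying full precision between legs.
Leg 1: from (-25.856°, -63.292°), δ = 3005.1/3958.8 = 0.759094 rad, θ = 340° → φ = 15.404°, λ = -77.425°.
Leg 2: from (15.404°, -77.425°), δ = 1578.6/3958.8 = 0.398757 rad, θ = 72° → φ = 21.129°, λ = -54.104°.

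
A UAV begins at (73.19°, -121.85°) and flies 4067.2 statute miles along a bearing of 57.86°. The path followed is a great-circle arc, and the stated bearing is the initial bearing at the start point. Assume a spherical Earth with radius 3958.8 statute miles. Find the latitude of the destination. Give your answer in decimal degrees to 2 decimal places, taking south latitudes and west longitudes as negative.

Central angle δ = d/R = 1.027382 rad.
Converting: φ₁ = 1.277406 rad, θ = 1.009848 rad.
Applying the spherical law of cosines for sides, sin φ₂ = sin φ₁ cos δ + cos φ₁ sin δ cos θ = 0.626655, so φ₂ = 38.80°.
Δλ = atan2( sin θ sin δ cos φ₁ , cos δ − sin φ₁ sin φ₂ ) = atan2(0.209604, -0.082816) = 1.947078 rad = 111.56°.
λ₂ = λ₁ + Δλ = -10.29°.

latitude 38.80°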